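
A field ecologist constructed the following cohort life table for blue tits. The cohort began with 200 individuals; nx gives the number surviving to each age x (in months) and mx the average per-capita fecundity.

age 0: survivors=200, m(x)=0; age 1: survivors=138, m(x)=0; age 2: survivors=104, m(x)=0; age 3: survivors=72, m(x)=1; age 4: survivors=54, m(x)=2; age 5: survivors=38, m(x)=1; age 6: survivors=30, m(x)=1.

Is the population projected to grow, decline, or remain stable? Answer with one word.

lx = nx/n0 = nx/200: 1, 0.69, 0.52, 0.36, 0.27, 0.19, 0.15
R0 = Σ lx·mx = 0 + 0 + 0 + 0.36 + 0.54 + 0.19 + 0.15 = 1.24
R0 > 1, so the population is growing.

growing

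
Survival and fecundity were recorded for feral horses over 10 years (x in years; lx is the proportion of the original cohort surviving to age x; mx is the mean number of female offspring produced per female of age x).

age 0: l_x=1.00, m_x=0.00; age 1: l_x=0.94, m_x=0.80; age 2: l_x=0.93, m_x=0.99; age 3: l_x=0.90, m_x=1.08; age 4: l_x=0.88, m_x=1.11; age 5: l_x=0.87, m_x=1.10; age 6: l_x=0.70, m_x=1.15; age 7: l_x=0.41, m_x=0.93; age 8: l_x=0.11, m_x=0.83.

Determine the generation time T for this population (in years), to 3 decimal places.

lx·mx: 0, 0.752, 0.9207, 0.972, 0.9768, 0.957, 0.805, 0.3813, 0.0913 → R0 = 5.8561
x·lx·mx: 0, 0.752, 1.8414, 2.916, 3.9072, 4.785, 4.83, 2.6691, 0.7304 → Σ = 22.4311
T = 22.4311 / 5.8561 = 3.830382… → 3.830

3.830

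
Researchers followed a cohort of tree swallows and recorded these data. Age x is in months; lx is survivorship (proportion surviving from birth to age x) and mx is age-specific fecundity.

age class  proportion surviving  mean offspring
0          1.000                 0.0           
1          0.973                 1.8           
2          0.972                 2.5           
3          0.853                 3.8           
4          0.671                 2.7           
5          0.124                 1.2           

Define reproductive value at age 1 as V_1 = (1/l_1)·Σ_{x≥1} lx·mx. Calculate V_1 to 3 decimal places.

9.644

lx·mx for x ≥ 1: 1.7514, 2.43, 3.2414, 1.8117, 0.1488 → sum = 9.3833
V_1 = 9.3833 / l_1 = 9.3833 / 0.973 = 9.643679… → 9.644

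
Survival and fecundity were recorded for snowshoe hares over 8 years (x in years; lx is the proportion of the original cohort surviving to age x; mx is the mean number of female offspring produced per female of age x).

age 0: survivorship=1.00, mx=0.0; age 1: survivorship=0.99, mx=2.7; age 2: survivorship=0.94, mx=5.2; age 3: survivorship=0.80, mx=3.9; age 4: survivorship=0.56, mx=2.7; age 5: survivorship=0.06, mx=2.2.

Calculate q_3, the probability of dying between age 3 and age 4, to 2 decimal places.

q_3 = (l_3 − l_4) / l_3 = (0.8 − 0.56) / 0.8
     = 0.24 / 0.8 = 0.3 → 0.30

0.30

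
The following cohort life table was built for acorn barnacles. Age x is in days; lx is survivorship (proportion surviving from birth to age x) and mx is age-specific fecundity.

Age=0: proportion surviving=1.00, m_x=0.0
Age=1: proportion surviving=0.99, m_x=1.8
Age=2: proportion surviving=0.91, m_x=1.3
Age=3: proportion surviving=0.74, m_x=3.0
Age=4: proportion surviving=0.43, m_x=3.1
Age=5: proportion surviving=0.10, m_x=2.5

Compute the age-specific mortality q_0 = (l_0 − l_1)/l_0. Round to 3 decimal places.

q_0 = (l_0 − l_1) / l_0 = (1 − 0.99) / 1
     = 0.01 / 1 = 0.01 → 0.010

0.010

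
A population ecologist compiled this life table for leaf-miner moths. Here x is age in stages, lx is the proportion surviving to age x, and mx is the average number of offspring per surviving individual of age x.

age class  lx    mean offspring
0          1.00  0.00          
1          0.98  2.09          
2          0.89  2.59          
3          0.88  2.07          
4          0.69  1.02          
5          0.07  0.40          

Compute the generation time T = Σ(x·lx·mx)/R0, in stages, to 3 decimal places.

2.183

lx·mx: 0, 2.0482, 2.3051, 1.8216, 0.7038, 0.028 → R0 = 6.9067
x·lx·mx: 0, 2.0482, 4.6102, 5.4648, 2.8152, 0.14 → Σ = 15.0784
T = 15.0784 / 6.9067 = 2.183155… → 2.183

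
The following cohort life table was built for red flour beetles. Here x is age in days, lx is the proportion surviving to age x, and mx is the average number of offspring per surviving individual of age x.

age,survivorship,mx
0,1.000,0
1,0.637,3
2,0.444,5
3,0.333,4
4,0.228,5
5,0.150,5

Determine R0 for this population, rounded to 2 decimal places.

7.35

lx·mx by age: 0, 1.911, 2.22, 1.332, 1.14, 0.75
R0 = Σ lx·mx = 7.353 → 7.35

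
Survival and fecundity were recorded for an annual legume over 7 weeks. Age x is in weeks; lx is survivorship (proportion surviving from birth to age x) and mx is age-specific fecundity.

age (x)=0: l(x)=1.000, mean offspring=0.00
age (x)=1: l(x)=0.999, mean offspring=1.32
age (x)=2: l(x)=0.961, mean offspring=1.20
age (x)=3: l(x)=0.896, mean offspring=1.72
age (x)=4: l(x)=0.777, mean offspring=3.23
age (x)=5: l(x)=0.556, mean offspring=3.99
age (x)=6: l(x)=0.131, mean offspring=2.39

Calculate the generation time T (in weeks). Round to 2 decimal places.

lx·mx: 0, 1.31868, 1.1532, 1.54112, 2.50971, 2.21844, 0.31309 → R0 = 9.05424
x·lx·mx: 0, 1.31868, 2.3064, 4.62336, 10.03884, 11.0922, 1.87854 → Σ = 31.25802
T = 31.25802 / 9.05424 = 3.452307… → 3.45

3.45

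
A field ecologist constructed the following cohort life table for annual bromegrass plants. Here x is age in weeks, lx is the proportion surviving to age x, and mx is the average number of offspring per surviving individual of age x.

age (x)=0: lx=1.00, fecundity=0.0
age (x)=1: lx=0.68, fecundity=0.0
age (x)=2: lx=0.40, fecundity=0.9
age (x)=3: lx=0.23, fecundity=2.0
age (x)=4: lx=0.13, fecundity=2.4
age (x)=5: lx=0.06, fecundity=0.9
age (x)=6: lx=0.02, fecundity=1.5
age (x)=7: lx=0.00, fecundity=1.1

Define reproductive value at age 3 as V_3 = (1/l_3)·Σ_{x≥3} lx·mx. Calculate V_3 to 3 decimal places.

3.722

lx·mx for x ≥ 3: 0.46, 0.312, 0.054, 0.03, 0 → sum = 0.856
V_3 = 0.856 / l_3 = 0.856 / 0.23 = 3.721739… → 3.722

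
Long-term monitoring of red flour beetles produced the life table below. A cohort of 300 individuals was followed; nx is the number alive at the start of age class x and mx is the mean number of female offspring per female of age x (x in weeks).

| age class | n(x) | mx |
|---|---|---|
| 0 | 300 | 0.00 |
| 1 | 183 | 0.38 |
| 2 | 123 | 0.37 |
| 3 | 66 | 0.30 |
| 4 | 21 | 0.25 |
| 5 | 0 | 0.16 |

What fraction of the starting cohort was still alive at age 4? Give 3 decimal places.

l_4 = n_4/n_0 = 21/300 = 0.07 → 0.070

0.070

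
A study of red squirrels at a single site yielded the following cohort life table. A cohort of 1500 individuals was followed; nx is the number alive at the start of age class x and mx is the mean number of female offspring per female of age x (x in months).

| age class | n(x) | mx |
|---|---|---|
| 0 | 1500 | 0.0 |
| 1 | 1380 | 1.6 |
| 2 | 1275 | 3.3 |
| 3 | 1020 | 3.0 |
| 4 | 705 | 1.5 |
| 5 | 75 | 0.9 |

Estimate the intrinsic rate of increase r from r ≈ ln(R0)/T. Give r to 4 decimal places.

lx = nx/n0 = nx/1500: 1, 0.92, 0.85, 0.68, 0.47, 0.05
R0 = Σ lx·mx = 0 + 1.472 + 2.805 + 2.04 + 0.705 + 0.045 = 7.067
Σ x·lx·mx = 16.247; T = 16.247/7.067 = 2.299…
r ≈ ln(R0)/T = ln(7.067)/2.299… = 0.850561… → 0.8506

0.8506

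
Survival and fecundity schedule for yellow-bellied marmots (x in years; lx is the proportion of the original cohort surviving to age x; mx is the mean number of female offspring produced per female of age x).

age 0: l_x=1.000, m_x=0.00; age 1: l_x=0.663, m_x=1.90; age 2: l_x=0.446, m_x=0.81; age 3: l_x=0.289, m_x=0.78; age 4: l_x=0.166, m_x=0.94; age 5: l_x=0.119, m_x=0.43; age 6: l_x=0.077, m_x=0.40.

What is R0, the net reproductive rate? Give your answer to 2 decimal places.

2.08

lx·mx by age: 0, 1.2597, 0.36126, 0.22542, 0.15604, 0.05117, 0.0308
R0 = Σ lx·mx = 2.08439 → 2.08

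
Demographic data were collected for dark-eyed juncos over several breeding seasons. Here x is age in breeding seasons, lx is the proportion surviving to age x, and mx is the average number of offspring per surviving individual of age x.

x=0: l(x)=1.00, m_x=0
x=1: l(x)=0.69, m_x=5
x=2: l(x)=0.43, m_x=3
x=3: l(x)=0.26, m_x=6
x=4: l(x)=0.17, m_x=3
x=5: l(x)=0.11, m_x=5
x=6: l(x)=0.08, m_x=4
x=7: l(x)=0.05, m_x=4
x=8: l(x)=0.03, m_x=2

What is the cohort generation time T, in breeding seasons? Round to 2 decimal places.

lx·mx: 0, 3.45, 1.29, 1.56, 0.51, 0.55, 0.32, 0.2, 0.06 → R0 = 7.94
x·lx·mx: 0, 3.45, 2.58, 4.68, 2.04, 2.75, 1.92, 1.4, 0.48 → Σ = 19.3
T = 19.3 / 7.94 = 2.43073… → 2.43

2.43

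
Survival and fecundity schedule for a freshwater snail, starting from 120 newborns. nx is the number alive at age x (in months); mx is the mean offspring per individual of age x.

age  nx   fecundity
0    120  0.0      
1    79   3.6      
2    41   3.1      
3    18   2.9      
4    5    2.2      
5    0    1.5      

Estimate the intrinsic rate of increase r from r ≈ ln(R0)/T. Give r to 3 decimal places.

lx = nx/n0 = nx/120: 1, 0.65833…, 0.34167…, 0.15, 0.04167…, 0
R0 = Σ lx·mx = 0 + 2.37… + 1.05917… + 0.435 + 0.09167… + 0 = 3.955833…
Σ x·lx·mx = 6.16…; T = 6.16…/3.955833… = 1.55719…
r ≈ ln(R0)/T = ln(3.955833…)/1.55719… = 0.88312… → 0.883

0.883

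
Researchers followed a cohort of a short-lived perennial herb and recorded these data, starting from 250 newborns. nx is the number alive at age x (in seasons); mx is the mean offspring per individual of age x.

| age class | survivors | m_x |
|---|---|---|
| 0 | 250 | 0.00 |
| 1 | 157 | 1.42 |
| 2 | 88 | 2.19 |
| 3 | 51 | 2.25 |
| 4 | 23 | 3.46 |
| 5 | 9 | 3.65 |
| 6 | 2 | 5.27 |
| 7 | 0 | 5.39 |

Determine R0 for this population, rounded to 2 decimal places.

lx = nx/n0 = nx/250: 1, 0.628, 0.352, 0.204, 0.092, 0.036, 0.008, 0
lx·mx by age: 0, 0.89176, 0.77088, 0.459, 0.31832, 0.1314, 0.04216, 0
R0 = Σ lx·mx = 2.61352 → 2.61

2.61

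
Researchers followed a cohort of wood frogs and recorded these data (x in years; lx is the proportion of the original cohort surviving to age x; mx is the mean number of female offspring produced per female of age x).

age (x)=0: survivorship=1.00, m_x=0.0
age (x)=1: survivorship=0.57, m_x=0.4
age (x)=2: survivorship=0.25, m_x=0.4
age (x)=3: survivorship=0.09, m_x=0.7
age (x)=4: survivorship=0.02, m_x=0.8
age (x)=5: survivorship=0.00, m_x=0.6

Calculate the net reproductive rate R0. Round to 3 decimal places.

0.407

lx·mx by age: 0, 0.228, 0.1, 0.063, 0.016, 0
R0 = Σ lx·mx = 0.407 → 0.407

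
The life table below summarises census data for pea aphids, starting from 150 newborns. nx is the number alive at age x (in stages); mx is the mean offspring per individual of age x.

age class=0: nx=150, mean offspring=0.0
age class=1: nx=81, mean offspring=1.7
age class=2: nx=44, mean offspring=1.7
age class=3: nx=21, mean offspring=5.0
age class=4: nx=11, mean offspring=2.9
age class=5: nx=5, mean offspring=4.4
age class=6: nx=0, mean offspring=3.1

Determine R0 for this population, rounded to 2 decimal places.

lx = nx/n0 = nx/150: 1, 0.54, 0.29333…, 0.14, 0.07333…, 0.03333…, 0
lx·mx by age: 0, 0.918, 0.498667…, 0.7, 0.212667…, 0.146667…, 0
R0 = Σ lx·mx = 2.476… → 2.48

2.48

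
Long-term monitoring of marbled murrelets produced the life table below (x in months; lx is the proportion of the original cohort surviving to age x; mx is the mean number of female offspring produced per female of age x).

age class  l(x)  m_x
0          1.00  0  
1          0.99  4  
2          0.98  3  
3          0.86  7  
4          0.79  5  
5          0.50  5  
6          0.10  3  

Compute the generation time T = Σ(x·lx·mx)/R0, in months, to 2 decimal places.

2.95

lx·mx: 0, 3.96, 2.94, 6.02, 3.95, 2.5, 0.3 → R0 = 19.67
x·lx·mx: 0, 3.96, 5.88, 18.06, 15.8, 12.5, 1.8 → Σ = 58
T = 58 / 19.67 = 2.948653… → 2.95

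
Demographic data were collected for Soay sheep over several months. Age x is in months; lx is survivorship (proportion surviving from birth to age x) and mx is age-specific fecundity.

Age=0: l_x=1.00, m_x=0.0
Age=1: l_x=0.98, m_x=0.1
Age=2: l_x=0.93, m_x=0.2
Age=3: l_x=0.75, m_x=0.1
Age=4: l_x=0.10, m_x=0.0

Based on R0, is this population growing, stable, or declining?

R0 = Σ lx·mx = 0 + 0.098 + 0.186 + 0.075 + 0 = 0.359
R0 < 1, so the population is declining.

declining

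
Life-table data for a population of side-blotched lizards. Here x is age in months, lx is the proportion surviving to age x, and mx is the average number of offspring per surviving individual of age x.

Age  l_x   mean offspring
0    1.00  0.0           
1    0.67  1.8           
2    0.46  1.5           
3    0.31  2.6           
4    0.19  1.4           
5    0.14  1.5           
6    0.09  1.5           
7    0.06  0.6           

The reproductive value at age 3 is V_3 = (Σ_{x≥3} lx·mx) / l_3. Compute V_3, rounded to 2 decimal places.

4.69

lx·mx for x ≥ 3: 0.806, 0.266, 0.21, 0.135, 0.036 → sum = 1.453
V_3 = 1.453 / l_3 = 1.453 / 0.31 = 4.687097… → 4.69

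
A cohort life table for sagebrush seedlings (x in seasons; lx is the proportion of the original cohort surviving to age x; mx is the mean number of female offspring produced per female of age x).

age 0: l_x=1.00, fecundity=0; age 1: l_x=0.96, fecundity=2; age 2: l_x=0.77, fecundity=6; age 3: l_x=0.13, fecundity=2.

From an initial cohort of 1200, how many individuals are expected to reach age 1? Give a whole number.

1152

Expected survivors = N0 · l_1 = 1200 × 0.96 = 1152 → 1152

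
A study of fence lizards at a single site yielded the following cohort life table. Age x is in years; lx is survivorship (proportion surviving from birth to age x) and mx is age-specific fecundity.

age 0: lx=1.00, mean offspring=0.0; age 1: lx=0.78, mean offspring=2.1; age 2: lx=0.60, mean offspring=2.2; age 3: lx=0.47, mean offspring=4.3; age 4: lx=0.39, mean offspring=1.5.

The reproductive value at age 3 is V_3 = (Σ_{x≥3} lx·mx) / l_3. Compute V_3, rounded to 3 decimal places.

lx·mx for x ≥ 3: 2.021, 0.585 → sum = 2.606
V_3 = 2.606 / l_3 = 2.606 / 0.47 = 5.544681… → 5.545

5.545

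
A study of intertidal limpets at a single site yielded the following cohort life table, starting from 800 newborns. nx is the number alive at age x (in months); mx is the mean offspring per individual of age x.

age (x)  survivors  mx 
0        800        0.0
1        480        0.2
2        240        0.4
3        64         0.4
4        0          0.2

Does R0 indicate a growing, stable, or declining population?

lx = nx/n0 = nx/800: 1, 0.6, 0.3, 0.08, 0
R0 = Σ lx·mx = 0 + 0.12 + 0.12 + 0.032 + 0 = 0.272
R0 < 1, so the population is declining.

declining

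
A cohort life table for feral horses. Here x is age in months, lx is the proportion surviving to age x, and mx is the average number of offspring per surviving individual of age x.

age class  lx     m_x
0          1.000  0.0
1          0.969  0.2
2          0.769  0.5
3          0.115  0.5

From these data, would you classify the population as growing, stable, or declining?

declining

R0 = Σ lx·mx = 0 + 0.1938 + 0.3845 + 0.0575 = 0.6358
R0 < 1, so the population is declining.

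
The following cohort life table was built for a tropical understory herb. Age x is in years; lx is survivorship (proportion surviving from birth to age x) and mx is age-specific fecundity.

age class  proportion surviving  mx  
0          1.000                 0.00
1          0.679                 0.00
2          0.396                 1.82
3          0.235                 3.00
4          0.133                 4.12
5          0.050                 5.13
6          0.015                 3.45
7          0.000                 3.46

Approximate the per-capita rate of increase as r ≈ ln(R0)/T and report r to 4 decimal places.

R0 = Σ lx·mx = 0 + 0 + 0.72072 + 0.705 + 0.54796 + 0.2565 + 0.05175 + 0 = 2.28193
Σ x·lx·mx = 7.34128; T = 7.34128/2.28193 = 3.21714…
r ≈ ln(R0)/T = ln(2.28193)/3.21714… = 0.256446… → 0.2564

0.2564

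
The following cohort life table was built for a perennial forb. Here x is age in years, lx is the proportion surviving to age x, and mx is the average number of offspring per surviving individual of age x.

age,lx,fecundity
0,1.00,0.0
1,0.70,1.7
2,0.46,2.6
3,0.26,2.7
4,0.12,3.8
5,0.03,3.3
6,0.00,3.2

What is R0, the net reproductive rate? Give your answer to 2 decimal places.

3.64

lx·mx by age: 0, 1.19, 1.196, 0.702, 0.456, 0.099, 0
R0 = Σ lx·mx = 3.643 → 3.64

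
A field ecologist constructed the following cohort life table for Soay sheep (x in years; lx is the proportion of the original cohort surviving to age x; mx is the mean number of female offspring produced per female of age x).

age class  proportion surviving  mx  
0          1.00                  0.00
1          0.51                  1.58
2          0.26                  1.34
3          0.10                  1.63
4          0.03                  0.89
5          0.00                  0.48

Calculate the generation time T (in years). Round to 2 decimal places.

lx·mx: 0, 0.8058, 0.3484, 0.163, 0.0267, 0 → R0 = 1.3439
x·lx·mx: 0, 0.8058, 0.6968, 0.489, 0.1068, 0 → Σ = 2.0984
T = 2.0984 / 1.3439 = 1.561426… → 1.56

1.56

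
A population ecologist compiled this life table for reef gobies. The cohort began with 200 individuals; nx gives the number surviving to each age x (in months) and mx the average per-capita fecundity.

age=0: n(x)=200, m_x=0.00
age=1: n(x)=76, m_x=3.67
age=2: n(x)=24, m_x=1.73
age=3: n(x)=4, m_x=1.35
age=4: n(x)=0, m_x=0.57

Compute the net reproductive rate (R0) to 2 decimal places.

lx = nx/n0 = nx/200: 1, 0.38, 0.12, 0.02, 0
lx·mx by age: 0, 1.3946, 0.2076, 0.027, 0
R0 = Σ lx·mx = 1.6292 → 1.63

1.63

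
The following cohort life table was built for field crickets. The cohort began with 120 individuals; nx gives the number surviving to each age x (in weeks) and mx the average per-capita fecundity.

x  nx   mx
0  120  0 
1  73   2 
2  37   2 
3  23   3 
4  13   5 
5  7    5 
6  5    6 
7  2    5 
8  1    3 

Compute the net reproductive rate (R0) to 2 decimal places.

3.60

lx = nx/n0 = nx/120: 1, 0.60833…, 0.30833…, 0.19167…, 0.10833…, 0.05833…, 0.04167…, 0.01667…, 0.00833…
lx·mx by age: 0, 1.216667…, 0.616667…, 0.575…, 0.541667…, 0.291667…, 0.25…, 0.083333…, 0.025…
R0 = Σ lx·mx = 3.6… → 3.60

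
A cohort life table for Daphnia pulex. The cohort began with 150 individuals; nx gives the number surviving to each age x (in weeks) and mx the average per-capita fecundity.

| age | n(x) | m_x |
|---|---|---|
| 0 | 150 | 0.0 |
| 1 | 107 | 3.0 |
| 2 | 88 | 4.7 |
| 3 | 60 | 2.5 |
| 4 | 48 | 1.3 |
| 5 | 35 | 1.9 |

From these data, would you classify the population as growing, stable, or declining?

growing

lx = nx/n0 = nx/150: 1, 0.71333…, 0.58667…, 0.4, 0.32, 0.23333…
R0 = Σ lx·mx = 0 + 2.14… + 2.757333… + 1 + 0.416 + 0.443333… = 6.756667…
R0 > 1, so the population is growing.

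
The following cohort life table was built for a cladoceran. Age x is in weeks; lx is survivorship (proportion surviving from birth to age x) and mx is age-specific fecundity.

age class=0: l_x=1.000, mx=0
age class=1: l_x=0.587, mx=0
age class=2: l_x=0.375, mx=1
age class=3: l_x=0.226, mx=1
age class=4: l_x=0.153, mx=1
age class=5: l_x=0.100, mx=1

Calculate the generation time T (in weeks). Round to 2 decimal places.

2.97

lx·mx: 0, 0, 0.375, 0.226, 0.153, 0.1 → R0 = 0.854
x·lx·mx: 0, 0, 0.75, 0.678, 0.612, 0.5 → Σ = 2.54
T = 2.54 / 0.854 = 2.974239… → 2.97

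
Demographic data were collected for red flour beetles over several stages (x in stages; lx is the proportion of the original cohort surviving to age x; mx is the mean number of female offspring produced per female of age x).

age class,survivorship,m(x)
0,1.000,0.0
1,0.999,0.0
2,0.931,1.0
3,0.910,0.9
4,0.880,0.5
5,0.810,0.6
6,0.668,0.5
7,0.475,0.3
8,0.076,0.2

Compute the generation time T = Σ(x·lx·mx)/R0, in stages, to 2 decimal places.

3.67

lx·mx: 0, 0, 0.931, 0.819, 0.44, 0.486, 0.334, 0.1425, 0.0152 → R0 = 3.1677
x·lx·mx: 0, 0, 1.862, 2.457, 1.76, 2.43, 2.004, 0.9975, 0.1216 → Σ = 11.6321
T = 11.6321 / 3.1677 = 3.672096… → 3.67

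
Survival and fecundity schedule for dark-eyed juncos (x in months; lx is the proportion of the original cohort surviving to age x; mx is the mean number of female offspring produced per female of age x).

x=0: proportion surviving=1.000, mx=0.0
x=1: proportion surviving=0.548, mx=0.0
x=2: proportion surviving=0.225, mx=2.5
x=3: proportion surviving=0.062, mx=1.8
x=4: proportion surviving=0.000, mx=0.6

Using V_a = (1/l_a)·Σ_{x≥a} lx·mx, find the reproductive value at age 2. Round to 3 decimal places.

lx·mx for x ≥ 2: 0.5625, 0.1116, 0 → sum = 0.6741
V_2 = 0.6741 / l_2 = 0.6741 / 0.225 = 2.996 → 2.996

2.996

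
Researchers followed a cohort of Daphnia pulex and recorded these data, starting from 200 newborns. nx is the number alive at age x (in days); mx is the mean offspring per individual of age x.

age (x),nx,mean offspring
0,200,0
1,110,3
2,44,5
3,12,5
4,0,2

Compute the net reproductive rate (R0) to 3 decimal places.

3.050

lx = nx/n0 = nx/200: 1, 0.55, 0.22, 0.06, 0
lx·mx by age: 0, 1.65, 1.1, 0.3, 0
R0 = Σ lx·mx = 3.05 → 3.050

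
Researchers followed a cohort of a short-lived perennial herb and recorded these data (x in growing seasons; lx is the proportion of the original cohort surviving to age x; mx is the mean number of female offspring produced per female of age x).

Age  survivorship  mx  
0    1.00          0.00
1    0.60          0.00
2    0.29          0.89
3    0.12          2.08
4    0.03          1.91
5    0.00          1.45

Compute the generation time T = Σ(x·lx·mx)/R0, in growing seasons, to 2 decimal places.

lx·mx: 0, 0, 0.2581, 0.2496, 0.0573, 0 → R0 = 0.565
x·lx·mx: 0, 0, 0.5162, 0.7488, 0.2292, 0 → Σ = 1.4942
T = 1.4942 / 0.565 = 2.644602… → 2.64

2.64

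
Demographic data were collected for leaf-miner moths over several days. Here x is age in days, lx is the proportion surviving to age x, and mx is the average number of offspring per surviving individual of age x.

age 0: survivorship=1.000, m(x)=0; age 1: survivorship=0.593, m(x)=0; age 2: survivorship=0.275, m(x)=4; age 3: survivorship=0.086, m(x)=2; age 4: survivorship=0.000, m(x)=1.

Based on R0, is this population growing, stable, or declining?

growing

R0 = Σ lx·mx = 0 + 0 + 1.1 + 0.172 + 0 = 1.272
R0 > 1, so the population is growing.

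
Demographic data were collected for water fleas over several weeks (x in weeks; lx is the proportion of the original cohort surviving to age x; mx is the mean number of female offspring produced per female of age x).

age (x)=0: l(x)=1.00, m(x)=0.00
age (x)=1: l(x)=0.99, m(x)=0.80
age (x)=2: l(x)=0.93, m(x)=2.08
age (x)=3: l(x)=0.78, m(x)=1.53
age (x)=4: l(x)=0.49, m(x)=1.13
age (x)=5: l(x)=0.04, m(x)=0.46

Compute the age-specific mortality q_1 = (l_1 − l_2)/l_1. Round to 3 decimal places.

q_1 = (l_1 − l_2) / l_1 = (0.99 − 0.93) / 0.99
     = 0.06 / 0.99 = 0.060606… → 0.061

0.061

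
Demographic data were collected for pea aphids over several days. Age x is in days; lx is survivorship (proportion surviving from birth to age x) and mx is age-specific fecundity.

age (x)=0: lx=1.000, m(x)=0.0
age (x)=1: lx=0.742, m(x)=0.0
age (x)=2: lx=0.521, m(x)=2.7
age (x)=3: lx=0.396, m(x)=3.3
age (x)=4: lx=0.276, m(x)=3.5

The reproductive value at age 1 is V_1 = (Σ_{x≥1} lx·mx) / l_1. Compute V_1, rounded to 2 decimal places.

lx·mx for x ≥ 1: 0, 1.4067, 1.3068, 0.966 → sum = 3.6795
V_1 = 3.6795 / l_1 = 3.6795 / 0.742 = 4.958895… → 4.96

4.96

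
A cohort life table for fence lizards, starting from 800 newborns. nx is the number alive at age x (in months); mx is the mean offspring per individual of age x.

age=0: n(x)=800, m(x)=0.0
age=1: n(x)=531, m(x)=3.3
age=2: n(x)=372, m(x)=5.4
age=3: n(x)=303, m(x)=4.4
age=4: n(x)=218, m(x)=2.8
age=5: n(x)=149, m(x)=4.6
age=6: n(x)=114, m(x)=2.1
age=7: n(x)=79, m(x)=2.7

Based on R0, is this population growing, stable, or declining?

lx = nx/n0 = nx/800: 1, 0.66375, 0.465, 0.37875, 0.2725, 0.18625, 0.1425, 0.09875
R0 = Σ lx·mx = 0 + 2.190375 + 2.511 + 1.6665 + 0.763 + 0.85675 + 0.29925 + 0.266625 = 8.5535
R0 > 1, so the population is growing.

growing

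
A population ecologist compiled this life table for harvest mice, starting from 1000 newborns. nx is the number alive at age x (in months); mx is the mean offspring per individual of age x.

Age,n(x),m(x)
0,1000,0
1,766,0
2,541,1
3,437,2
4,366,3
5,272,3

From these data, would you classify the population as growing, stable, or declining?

growing

lx = nx/n0 = nx/1000: 1, 0.766, 0.541, 0.437, 0.366, 0.272
R0 = Σ lx·mx = 0 + 0 + 0.541 + 0.874 + 1.098 + 0.816 = 3.329
R0 > 1, so the population is growing.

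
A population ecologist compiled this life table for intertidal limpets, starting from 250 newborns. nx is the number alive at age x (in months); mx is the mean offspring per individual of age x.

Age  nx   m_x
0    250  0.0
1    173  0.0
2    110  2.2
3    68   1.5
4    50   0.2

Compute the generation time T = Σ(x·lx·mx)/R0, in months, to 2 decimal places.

2.34

lx = nx/n0 = nx/250: 1, 0.692, 0.44, 0.272, 0.2
lx·mx: 0, 0, 0.968, 0.408, 0.04 → R0 = 1.416
x·lx·mx: 0, 0, 1.936, 1.224, 0.16 → Σ = 3.32
T = 3.32 / 1.416 = 2.344633… → 2.34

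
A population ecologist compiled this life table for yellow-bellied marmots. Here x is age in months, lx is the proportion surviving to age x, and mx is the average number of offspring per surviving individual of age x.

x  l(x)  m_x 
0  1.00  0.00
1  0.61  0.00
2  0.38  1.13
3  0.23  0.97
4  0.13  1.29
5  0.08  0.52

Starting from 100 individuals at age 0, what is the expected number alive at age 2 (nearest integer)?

Expected survivors = N0 · l_2 = 100 × 0.38 = 38 → 38

38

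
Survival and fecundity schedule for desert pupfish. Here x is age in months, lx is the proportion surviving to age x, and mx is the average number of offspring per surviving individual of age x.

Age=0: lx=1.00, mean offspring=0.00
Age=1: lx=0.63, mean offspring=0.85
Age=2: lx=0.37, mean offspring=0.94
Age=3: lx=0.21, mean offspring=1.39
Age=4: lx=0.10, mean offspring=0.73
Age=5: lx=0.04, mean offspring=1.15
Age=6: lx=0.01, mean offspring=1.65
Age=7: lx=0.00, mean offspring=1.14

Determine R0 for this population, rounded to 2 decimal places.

1.31

lx·mx by age: 0, 0.5355, 0.3478, 0.2919, 0.073, 0.046, 0.0165, 0
R0 = Σ lx·mx = 1.3107 → 1.31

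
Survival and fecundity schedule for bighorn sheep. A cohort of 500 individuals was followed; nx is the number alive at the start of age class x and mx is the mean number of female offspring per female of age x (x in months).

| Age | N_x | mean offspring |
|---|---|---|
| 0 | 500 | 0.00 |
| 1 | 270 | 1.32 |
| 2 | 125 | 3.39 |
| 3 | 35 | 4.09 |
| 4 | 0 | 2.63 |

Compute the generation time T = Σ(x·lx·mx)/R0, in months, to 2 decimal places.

lx = nx/n0 = nx/500: 1, 0.54, 0.25, 0.07, 0
lx·mx: 0, 0.7128, 0.8475, 0.2863, 0 → R0 = 1.8466
x·lx·mx: 0, 0.7128, 1.695, 0.8589, 0 → Σ = 3.2667
T = 3.2667 / 1.8466 = 1.769035… → 1.77

1.77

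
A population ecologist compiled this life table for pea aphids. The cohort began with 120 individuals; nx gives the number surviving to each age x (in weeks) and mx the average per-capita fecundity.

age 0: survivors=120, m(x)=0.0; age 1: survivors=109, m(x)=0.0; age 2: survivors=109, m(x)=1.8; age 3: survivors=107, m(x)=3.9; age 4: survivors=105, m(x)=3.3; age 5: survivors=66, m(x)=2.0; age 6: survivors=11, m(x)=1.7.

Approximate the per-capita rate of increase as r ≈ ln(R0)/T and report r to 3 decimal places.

lx = nx/n0 = nx/120: 1, 0.90833…, 0.90833…, 0.89167…, 0.875, 0.55, 0.09167…
R0 = Σ lx·mx = 0 + 0 + 1.635… + 3.4775… + 2.8875 + 1.1 + 0.15583… = 9.255833…
Σ x·lx·mx = 31.6875…; T = 31.6875…/9.255833… = 3.42352…
r ≈ ln(R0)/T = ln(9.255833…)/3.42352… = 0.64999… → 0.650

0.650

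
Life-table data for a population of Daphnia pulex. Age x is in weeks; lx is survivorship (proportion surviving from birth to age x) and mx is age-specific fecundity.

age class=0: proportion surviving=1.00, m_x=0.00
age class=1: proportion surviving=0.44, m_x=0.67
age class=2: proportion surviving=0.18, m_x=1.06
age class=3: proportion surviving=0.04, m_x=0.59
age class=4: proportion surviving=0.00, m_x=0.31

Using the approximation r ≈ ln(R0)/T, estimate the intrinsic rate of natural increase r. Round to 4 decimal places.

R0 = Σ lx·mx = 0 + 0.2948 + 0.1908 + 0.0236 + 0 = 0.5092
Σ x·lx·mx = 0.7472; T = 0.7472/0.5092 = 1.4674…
r ≈ ln(R0)/T = ln(0.5092)/1.4674… = -0.459939… → -0.4599

-0.4599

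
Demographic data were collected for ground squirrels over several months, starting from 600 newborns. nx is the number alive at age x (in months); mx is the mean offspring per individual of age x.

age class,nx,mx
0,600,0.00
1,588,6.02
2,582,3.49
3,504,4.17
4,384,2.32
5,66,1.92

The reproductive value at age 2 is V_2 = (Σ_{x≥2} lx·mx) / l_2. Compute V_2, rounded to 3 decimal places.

lx = nx/n0 = nx/600: 1, 0.98, 0.97, 0.84, 0.64, 0.11
lx·mx for x ≥ 2: 3.3853, 3.5028, 1.4848, 0.2112 → sum = 8.5841
V_2 = 8.5841 / l_2 = 8.5841 / 0.97 = 8.849588… → 8.850

8.850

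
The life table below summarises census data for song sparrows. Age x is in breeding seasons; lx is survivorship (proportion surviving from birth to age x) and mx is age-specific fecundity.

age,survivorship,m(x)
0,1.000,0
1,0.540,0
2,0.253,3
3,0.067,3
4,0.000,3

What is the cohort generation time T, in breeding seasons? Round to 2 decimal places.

2.21

lx·mx: 0, 0, 0.759, 0.201, 0 → R0 = 0.96
x·lx·mx: 0, 0, 1.518, 0.603, 0 → Σ = 2.121
T = 2.121 / 0.96 = 2.209375 → 2.21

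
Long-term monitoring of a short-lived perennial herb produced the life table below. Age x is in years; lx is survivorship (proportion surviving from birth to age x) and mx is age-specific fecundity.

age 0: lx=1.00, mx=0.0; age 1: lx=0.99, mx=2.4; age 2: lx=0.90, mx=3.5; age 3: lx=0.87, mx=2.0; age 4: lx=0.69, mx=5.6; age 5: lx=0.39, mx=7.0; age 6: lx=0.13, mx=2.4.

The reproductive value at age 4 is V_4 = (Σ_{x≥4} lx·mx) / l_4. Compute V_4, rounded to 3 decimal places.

lx·mx for x ≥ 4: 3.864, 2.73, 0.312 → sum = 6.906
V_4 = 6.906 / l_4 = 6.906 / 0.69 = 10.008696… → 10.009

10.009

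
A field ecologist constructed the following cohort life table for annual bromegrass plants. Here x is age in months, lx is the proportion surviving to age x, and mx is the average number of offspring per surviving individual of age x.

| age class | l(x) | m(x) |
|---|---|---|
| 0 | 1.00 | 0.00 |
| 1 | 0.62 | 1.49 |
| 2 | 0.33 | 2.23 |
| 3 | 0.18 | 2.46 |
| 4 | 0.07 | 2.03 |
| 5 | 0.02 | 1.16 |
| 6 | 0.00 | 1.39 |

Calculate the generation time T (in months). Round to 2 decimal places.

lx·mx: 0, 0.9238, 0.7359, 0.4428, 0.1421, 0.0232, 0 → R0 = 2.2678
x·lx·mx: 0, 0.9238, 1.4718, 1.3284, 0.5684, 0.116, 0 → Σ = 4.4084
T = 4.4084 / 2.2678 = 1.94391… → 1.94

1.94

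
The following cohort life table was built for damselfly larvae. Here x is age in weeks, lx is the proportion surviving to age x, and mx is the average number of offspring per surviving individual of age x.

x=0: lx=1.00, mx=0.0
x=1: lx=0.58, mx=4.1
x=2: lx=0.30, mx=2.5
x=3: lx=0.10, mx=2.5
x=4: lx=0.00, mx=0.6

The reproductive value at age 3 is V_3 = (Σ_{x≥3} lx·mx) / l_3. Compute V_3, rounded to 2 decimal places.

lx·mx for x ≥ 3: 0.25, 0 → sum = 0.25
V_3 = 0.25 / l_3 = 0.25 / 0.1 = 2.5 → 2.50

2.50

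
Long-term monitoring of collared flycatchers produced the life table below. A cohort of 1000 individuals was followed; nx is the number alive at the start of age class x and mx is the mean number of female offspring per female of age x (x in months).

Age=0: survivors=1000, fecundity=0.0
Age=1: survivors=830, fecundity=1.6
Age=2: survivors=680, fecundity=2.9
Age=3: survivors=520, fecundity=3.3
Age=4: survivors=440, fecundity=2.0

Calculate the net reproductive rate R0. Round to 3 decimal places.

5.896

lx = nx/n0 = nx/1000: 1, 0.83, 0.68, 0.52, 0.44
lx·mx by age: 0, 1.328, 1.972, 1.716, 0.88
R0 = Σ lx·mx = 5.896 → 5.896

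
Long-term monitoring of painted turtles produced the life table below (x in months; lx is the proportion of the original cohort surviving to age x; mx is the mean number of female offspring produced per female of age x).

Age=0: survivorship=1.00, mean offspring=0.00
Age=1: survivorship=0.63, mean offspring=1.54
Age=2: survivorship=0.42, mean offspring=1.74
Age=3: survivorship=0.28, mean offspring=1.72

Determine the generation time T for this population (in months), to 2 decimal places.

1.78

lx·mx: 0, 0.9702, 0.7308, 0.4816 → R0 = 2.1826
x·lx·mx: 0, 0.9702, 1.4616, 1.4448 → Σ = 3.8766
T = 3.8766 / 2.1826 = 1.776139… → 1.78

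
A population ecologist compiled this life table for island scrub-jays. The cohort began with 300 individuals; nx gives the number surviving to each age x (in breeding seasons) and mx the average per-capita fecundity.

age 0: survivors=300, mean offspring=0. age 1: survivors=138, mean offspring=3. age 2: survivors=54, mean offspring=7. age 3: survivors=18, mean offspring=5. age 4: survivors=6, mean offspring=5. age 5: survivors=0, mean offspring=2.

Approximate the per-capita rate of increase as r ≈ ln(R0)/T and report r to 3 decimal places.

lx = nx/n0 = nx/300: 1, 0.46, 0.18, 0.06, 0.02, 0
R0 = Σ lx·mx = 0 + 1.38 + 1.26 + 0.3 + 0.1 + 0 = 3.04
Σ x·lx·mx = 5.2; T = 5.2/3.04 = 1.71053…
r ≈ ln(R0)/T = ln(3.04)/1.71053… = 0.65001… → 0.650

0.650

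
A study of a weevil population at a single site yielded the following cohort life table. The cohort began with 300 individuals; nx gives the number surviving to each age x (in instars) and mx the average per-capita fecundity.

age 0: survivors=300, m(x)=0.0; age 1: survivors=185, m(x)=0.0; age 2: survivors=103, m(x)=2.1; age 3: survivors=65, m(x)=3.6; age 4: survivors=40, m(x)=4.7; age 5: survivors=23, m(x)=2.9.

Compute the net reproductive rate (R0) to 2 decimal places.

2.35

lx = nx/n0 = nx/300: 1, 0.61667…, 0.34333…, 0.21667…, 0.13333…, 0.07667…
lx·mx by age: 0, 0, 0.721…, 0.78…, 0.626667…, 0.222333…
R0 = Σ lx·mx = 2.35… → 2.35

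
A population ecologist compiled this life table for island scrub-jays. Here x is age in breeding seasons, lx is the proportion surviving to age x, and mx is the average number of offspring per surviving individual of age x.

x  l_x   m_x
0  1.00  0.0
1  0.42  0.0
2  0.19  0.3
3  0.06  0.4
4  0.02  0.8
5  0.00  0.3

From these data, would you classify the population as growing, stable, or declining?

declining

R0 = Σ lx·mx = 0 + 0 + 0.057 + 0.024 + 0.016 + 0 = 0.097
R0 < 1, so the population is declining.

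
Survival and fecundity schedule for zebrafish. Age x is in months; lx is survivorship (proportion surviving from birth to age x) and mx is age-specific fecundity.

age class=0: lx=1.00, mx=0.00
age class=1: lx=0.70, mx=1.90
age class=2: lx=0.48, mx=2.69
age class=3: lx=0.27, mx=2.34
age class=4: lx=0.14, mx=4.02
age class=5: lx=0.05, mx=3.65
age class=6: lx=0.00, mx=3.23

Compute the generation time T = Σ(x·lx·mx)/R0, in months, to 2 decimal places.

lx·mx: 0, 1.33, 1.2912, 0.6318, 0.5628, 0.1825, 0 → R0 = 3.9983
x·lx·mx: 0, 1.33, 2.5824, 1.8954, 2.2512, 0.9125, 0 → Σ = 8.9715
T = 8.9715 / 3.9983 = 2.243829… → 2.24

2.24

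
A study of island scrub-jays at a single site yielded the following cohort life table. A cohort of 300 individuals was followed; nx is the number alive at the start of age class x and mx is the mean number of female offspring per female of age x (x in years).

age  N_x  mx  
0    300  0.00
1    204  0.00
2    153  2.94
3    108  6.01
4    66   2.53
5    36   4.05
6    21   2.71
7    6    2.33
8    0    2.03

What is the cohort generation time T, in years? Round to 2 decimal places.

lx = nx/n0 = nx/300: 1, 0.68, 0.51, 0.36, 0.22, 0.12, 0.07, 0.02, 0
lx·mx: 0, 0, 1.4994, 2.1636, 0.5566, 0.486, 0.1897, 0.0466, 0 → R0 = 4.9419
x·lx·mx: 0, 0, 2.9988, 6.4908, 2.2264, 2.43, 1.1382, 0.3262, 0 → Σ = 15.6104
T = 15.6104 / 4.9419 = 3.158785… → 3.16

3.16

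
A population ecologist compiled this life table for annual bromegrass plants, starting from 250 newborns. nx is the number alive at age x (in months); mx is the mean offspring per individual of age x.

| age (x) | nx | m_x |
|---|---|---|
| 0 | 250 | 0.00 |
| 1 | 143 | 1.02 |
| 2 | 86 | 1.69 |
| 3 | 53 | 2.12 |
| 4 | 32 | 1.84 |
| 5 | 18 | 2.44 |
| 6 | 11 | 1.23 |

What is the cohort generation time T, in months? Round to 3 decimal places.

lx = nx/n0 = nx/250: 1, 0.572, 0.344, 0.212, 0.128, 0.072, 0.044
lx·mx: 0, 0.58344, 0.58136, 0.44944, 0.23552, 0.17568, 0.05412 → R0 = 2.07956
x·lx·mx: 0, 0.58344, 1.16272, 1.34832, 0.94208, 0.8784, 0.32472 → Σ = 5.23968
T = 5.23968 / 2.07956 = 2.51961… → 2.520

2.520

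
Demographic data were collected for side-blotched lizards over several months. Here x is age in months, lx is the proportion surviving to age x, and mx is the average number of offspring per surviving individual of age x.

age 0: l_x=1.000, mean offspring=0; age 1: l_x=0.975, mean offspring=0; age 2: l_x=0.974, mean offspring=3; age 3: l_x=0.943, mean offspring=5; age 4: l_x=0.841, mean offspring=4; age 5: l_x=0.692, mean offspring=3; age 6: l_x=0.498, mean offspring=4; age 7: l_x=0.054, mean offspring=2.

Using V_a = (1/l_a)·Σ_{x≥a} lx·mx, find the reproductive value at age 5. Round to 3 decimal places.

lx·mx for x ≥ 5: 2.076, 1.992, 0.108 → sum = 4.176
V_5 = 4.176 / l_5 = 4.176 / 0.692 = 6.034682… → 6.035

6.035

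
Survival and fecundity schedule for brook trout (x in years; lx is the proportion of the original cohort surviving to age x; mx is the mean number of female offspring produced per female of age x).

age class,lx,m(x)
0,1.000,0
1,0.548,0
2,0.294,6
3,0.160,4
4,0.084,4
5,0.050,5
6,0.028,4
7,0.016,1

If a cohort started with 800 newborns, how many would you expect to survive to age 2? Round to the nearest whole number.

235

Expected survivors = N0 · l_2 = 800 × 0.294 = 235.2 → 235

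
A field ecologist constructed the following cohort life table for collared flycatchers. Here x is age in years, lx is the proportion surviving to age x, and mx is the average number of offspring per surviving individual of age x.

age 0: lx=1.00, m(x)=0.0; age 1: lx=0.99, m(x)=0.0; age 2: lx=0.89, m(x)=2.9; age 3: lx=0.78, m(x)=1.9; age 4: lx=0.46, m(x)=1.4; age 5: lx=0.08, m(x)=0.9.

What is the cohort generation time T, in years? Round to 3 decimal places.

lx·mx: 0, 0, 2.581, 1.482, 0.644, 0.072 → R0 = 4.779
x·lx·mx: 0, 0, 5.162, 4.446, 2.576, 0.36 → Σ = 12.544
T = 12.544 / 4.779 = 2.624817… → 2.625

2.625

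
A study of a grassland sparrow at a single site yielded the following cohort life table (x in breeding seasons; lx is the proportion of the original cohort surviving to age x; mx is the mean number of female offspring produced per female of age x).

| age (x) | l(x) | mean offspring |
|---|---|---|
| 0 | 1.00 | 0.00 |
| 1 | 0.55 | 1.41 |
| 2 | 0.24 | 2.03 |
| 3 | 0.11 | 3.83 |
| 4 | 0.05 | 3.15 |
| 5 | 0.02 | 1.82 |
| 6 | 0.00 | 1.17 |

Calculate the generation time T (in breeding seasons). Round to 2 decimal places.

2.04

lx·mx: 0, 0.7755, 0.4872, 0.4213, 0.1575, 0.0364, 0 → R0 = 1.8779
x·lx·mx: 0, 0.7755, 0.9744, 1.2639, 0.63, 0.182, 0 → Σ = 3.8258
T = 3.8258 / 1.8779 = 2.037276… → 2.04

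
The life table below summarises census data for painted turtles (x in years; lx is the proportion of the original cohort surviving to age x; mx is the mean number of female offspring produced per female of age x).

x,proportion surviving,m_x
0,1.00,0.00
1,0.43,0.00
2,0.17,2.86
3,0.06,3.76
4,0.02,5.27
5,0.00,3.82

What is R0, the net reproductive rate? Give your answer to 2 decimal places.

0.82

lx·mx by age: 0, 0, 0.4862, 0.2256, 0.1054, 0
R0 = Σ lx·mx = 0.8172 → 0.82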